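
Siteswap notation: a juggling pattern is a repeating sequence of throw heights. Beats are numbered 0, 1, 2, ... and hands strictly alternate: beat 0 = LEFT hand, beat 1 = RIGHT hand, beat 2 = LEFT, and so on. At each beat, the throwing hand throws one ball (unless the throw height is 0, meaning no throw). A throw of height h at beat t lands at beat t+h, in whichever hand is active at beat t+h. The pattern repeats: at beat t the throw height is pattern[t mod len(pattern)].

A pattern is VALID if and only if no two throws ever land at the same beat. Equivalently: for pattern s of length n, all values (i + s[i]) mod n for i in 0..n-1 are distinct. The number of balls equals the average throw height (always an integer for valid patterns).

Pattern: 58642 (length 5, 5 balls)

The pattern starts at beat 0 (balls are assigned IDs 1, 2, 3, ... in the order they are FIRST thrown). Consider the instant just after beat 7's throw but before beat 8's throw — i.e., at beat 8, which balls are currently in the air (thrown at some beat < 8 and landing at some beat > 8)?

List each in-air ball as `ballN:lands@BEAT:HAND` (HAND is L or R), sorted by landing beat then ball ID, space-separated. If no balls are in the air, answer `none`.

Answer: ball2:lands@9:R ball1:lands@10:L ball4:lands@13:R ball5:lands@14:L

Derivation:
Beat 0 (L): throw ball1 h=5 -> lands@5:R; in-air after throw: [b1@5:R]
Beat 1 (R): throw ball2 h=8 -> lands@9:R; in-air after throw: [b1@5:R b2@9:R]
Beat 2 (L): throw ball3 h=6 -> lands@8:L; in-air after throw: [b1@5:R b3@8:L b2@9:R]
Beat 3 (R): throw ball4 h=4 -> lands@7:R; in-air after throw: [b1@5:R b4@7:R b3@8:L b2@9:R]
Beat 4 (L): throw ball5 h=2 -> lands@6:L; in-air after throw: [b1@5:R b5@6:L b4@7:R b3@8:L b2@9:R]
Beat 5 (R): throw ball1 h=5 -> lands@10:L; in-air after throw: [b5@6:L b4@7:R b3@8:L b2@9:R b1@10:L]
Beat 6 (L): throw ball5 h=8 -> lands@14:L; in-air after throw: [b4@7:R b3@8:L b2@9:R b1@10:L b5@14:L]
Beat 7 (R): throw ball4 h=6 -> lands@13:R; in-air after throw: [b3@8:L b2@9:R b1@10:L b4@13:R b5@14:L]
Beat 8 (L): throw ball3 h=4 -> lands@12:L; in-air after throw: [b2@9:R b1@10:L b3@12:L b4@13:R b5@14:L]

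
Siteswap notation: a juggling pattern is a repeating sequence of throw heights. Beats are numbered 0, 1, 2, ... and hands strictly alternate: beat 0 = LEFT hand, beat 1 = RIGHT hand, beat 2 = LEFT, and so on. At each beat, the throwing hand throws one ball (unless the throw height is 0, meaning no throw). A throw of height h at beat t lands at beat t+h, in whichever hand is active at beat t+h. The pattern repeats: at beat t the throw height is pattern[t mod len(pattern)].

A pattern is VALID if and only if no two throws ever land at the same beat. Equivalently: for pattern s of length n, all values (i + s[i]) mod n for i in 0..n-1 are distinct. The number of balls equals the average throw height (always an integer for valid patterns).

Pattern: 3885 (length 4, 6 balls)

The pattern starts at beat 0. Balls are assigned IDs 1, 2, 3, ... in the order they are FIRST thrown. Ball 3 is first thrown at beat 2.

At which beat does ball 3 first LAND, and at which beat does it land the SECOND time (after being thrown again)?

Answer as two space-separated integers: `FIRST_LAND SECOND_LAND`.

Answer: 10 18

Derivation:
Beat 0 (L): throw ball1 h=3 -> lands@3:R; in-air after throw: [b1@3:R]
Beat 1 (R): throw ball2 h=8 -> lands@9:R; in-air after throw: [b1@3:R b2@9:R]
Beat 2 (L): throw ball3 h=8 -> lands@10:L; in-air after throw: [b1@3:R b2@9:R b3@10:L]
Beat 3 (R): throw ball1 h=5 -> lands@8:L; in-air after throw: [b1@8:L b2@9:R b3@10:L]
Beat 4 (L): throw ball4 h=3 -> lands@7:R; in-air after throw: [b4@7:R b1@8:L b2@9:R b3@10:L]
Beat 5 (R): throw ball5 h=8 -> lands@13:R; in-air after throw: [b4@7:R b1@8:L b2@9:R b3@10:L b5@13:R]
Beat 6 (L): throw ball6 h=8 -> lands@14:L; in-air after throw: [b4@7:R b1@8:L b2@9:R b3@10:L b5@13:R b6@14:L]
Beat 7 (R): throw ball4 h=5 -> lands@12:L; in-air after throw: [b1@8:L b2@9:R b3@10:L b4@12:L b5@13:R b6@14:L]
Beat 8 (L): throw ball1 h=3 -> lands@11:R; in-air after throw: [b2@9:R b3@10:L b1@11:R b4@12:L b5@13:R b6@14:L]
Beat 9 (R): throw ball2 h=8 -> lands@17:R; in-air after throw: [b3@10:L b1@11:R b4@12:L b5@13:R b6@14:L b2@17:R]
Beat 10 (L): throw ball3 h=8 -> lands@18:L; in-air after throw: [b1@11:R b4@12:L b5@13:R b6@14:L b2@17:R b3@18:L]
Beat 11 (R): throw ball1 h=5 -> lands@16:L; in-air after throw: [b4@12:L b5@13:R b6@14:L b1@16:L b2@17:R b3@18:L]
Ball 3: thrown@2 h=8 -> first land @10; rethrown@10 h=8 -> second land @18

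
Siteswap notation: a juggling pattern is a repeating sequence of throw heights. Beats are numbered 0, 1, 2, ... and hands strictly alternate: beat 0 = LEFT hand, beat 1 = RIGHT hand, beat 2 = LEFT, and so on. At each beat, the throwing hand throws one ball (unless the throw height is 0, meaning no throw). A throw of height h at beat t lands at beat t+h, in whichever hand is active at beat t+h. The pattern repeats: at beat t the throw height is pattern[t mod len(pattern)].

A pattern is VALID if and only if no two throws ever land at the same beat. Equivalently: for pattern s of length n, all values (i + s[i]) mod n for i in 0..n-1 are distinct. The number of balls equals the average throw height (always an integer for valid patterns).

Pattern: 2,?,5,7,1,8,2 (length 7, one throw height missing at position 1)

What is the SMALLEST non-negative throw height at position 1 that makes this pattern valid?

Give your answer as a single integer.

Answer: 3

Derivation:
i=0: (0 + 2) mod 7 = 2
i=1: s[i]=? (unknown)
i=2: (2 + 5) mod 7 = 0
i=3: (3 + 7) mod 7 = 3
i=4: (4 + 1) mod 7 = 5
i=5: (5 + 8) mod 7 = 6
i=6: (6 + 2) mod 7 = 1
Known residues: [0, 1, 2, 3, 5, 6]; need a permutation of 0..6, so missing residue r = 4
Need (1 + s) mod 7 = 4; smallest s = (4 - 1) mod 7 = 3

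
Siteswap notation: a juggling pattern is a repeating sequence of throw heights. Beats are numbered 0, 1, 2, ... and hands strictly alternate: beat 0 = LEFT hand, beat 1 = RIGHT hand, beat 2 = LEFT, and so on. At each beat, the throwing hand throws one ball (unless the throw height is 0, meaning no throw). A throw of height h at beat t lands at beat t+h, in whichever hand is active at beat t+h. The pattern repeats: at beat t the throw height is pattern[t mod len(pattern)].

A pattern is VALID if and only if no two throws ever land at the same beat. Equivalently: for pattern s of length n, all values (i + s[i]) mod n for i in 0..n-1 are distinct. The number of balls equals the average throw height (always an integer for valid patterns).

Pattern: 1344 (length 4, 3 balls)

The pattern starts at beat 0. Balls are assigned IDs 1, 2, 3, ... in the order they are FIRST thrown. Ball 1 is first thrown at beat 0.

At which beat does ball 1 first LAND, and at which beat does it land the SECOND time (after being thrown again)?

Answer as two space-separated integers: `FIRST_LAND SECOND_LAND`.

Beat 0 (L): throw ball1 h=1 -> lands@1:R; in-air after throw: [b1@1:R]
Beat 1 (R): throw ball1 h=3 -> lands@4:L; in-air after throw: [b1@4:L]
Beat 2 (L): throw ball2 h=4 -> lands@6:L; in-air after throw: [b1@4:L b2@6:L]
Beat 3 (R): throw ball3 h=4 -> lands@7:R; in-air after throw: [b1@4:L b2@6:L b3@7:R]
Beat 4 (L): throw ball1 h=1 -> lands@5:R; in-air after throw: [b1@5:R b2@6:L b3@7:R]
Ball 1: thrown@0 h=1 -> first land @1; rethrown@1 h=3 -> second land @4

Answer: 1 4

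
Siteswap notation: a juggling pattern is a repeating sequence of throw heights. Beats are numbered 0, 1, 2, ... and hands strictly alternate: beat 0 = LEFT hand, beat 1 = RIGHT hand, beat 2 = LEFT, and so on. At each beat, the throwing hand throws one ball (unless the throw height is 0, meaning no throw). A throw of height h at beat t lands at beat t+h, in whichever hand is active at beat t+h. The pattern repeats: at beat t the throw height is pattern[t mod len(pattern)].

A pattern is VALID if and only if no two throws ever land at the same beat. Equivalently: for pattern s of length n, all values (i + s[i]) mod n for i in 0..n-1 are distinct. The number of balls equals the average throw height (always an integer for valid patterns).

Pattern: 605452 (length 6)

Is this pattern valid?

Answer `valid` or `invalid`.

i=0: (i + s[i]) mod n = (0 + 6) mod 6 = 0
i=1: (i + s[i]) mod n = (1 + 0) mod 6 = 1
i=2: (i + s[i]) mod n = (2 + 5) mod 6 = 1
i=3: (i + s[i]) mod n = (3 + 4) mod 6 = 1
i=4: (i + s[i]) mod n = (4 + 5) mod 6 = 3
i=5: (i + s[i]) mod n = (5 + 2) mod 6 = 1
Residues: [0, 1, 1, 1, 3, 1], distinct: False

Answer: invalid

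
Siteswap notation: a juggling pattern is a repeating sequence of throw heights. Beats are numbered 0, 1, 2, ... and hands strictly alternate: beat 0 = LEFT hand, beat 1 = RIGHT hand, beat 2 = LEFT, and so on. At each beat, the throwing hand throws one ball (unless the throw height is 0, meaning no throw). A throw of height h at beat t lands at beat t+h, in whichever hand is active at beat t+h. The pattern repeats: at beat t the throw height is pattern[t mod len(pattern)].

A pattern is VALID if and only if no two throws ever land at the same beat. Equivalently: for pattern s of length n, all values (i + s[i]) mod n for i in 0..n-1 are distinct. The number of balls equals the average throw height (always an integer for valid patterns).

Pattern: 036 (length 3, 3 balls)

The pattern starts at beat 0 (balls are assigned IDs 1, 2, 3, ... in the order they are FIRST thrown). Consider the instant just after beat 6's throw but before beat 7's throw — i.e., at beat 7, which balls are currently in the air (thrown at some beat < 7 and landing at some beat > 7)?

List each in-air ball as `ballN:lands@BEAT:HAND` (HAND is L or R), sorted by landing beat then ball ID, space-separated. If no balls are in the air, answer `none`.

Beat 1 (R): throw ball1 h=3 -> lands@4:L; in-air after throw: [b1@4:L]
Beat 2 (L): throw ball2 h=6 -> lands@8:L; in-air after throw: [b1@4:L b2@8:L]
Beat 4 (L): throw ball1 h=3 -> lands@7:R; in-air after throw: [b1@7:R b2@8:L]
Beat 5 (R): throw ball3 h=6 -> lands@11:R; in-air after throw: [b1@7:R b2@8:L b3@11:R]
Beat 7 (R): throw ball1 h=3 -> lands@10:L; in-air after throw: [b2@8:L b1@10:L b3@11:R]

Answer: ball2:lands@8:L ball3:lands@11:R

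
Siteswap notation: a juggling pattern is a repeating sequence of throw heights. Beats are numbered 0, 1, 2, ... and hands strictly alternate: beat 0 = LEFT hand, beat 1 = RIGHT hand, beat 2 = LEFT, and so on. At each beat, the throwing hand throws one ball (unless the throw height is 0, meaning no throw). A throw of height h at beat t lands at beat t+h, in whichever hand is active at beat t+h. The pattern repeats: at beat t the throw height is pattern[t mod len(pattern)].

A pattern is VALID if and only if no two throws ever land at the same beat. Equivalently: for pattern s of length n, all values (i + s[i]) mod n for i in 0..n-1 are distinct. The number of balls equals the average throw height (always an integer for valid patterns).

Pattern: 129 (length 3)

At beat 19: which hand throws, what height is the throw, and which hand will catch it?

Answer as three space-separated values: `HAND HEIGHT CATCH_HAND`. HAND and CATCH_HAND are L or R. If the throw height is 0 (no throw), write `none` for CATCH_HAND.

Beat 19: 19 mod 2 = 1, so hand = R
Throw height = pattern[19 mod 3] = pattern[1] = 2
Lands at beat 19+2=21, 21 mod 2 = 1, so catch hand = R

Answer: R 2 R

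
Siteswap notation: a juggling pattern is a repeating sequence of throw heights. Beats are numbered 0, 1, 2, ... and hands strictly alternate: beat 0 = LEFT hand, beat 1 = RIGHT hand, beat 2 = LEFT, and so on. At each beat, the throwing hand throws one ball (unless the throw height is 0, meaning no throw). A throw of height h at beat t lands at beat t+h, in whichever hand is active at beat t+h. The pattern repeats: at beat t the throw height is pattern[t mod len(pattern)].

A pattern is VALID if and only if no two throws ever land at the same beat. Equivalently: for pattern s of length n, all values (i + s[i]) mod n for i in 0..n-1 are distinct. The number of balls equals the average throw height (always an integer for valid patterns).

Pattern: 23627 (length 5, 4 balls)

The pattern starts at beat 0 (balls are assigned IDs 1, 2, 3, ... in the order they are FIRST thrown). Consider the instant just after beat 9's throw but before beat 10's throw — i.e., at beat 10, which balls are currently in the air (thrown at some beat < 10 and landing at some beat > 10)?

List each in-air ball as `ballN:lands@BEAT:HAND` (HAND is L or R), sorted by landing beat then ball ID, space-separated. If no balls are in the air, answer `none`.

Answer: ball2:lands@11:R ball3:lands@13:R ball4:lands@16:L

Derivation:
Beat 0 (L): throw ball1 h=2 -> lands@2:L; in-air after throw: [b1@2:L]
Beat 1 (R): throw ball2 h=3 -> lands@4:L; in-air after throw: [b1@2:L b2@4:L]
Beat 2 (L): throw ball1 h=6 -> lands@8:L; in-air after throw: [b2@4:L b1@8:L]
Beat 3 (R): throw ball3 h=2 -> lands@5:R; in-air after throw: [b2@4:L b3@5:R b1@8:L]
Beat 4 (L): throw ball2 h=7 -> lands@11:R; in-air after throw: [b3@5:R b1@8:L b2@11:R]
Beat 5 (R): throw ball3 h=2 -> lands@7:R; in-air after throw: [b3@7:R b1@8:L b2@11:R]
Beat 6 (L): throw ball4 h=3 -> lands@9:R; in-air after throw: [b3@7:R b1@8:L b4@9:R b2@11:R]
Beat 7 (R): throw ball3 h=6 -> lands@13:R; in-air after throw: [b1@8:L b4@9:R b2@11:R b3@13:R]
Beat 8 (L): throw ball1 h=2 -> lands@10:L; in-air after throw: [b4@9:R b1@10:L b2@11:R b3@13:R]
Beat 9 (R): throw ball4 h=7 -> lands@16:L; in-air after throw: [b1@10:L b2@11:R b3@13:R b4@16:L]
Beat 10 (L): throw ball1 h=2 -> lands@12:L; in-air after throw: [b2@11:R b1@12:L b3@13:R b4@16:L]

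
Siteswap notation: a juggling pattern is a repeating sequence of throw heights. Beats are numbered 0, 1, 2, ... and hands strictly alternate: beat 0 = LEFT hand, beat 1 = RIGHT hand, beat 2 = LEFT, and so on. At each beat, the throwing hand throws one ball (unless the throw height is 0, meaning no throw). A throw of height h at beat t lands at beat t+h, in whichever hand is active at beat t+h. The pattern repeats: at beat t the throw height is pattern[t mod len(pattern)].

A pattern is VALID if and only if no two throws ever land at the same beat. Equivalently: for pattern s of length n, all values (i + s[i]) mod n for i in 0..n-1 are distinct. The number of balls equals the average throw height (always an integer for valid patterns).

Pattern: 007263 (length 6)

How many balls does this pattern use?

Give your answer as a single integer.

Answer: 3

Derivation:
Pattern = [0, 0, 7, 2, 6, 3], length n = 6
  position 0: throw height = 0, running sum = 0
  position 1: throw height = 0, running sum = 0
  position 2: throw height = 7, running sum = 7
  position 3: throw height = 2, running sum = 9
  position 4: throw height = 6, running sum = 15
  position 5: throw height = 3, running sum = 18
Total sum = 18; balls = sum / n = 18 / 6 = 3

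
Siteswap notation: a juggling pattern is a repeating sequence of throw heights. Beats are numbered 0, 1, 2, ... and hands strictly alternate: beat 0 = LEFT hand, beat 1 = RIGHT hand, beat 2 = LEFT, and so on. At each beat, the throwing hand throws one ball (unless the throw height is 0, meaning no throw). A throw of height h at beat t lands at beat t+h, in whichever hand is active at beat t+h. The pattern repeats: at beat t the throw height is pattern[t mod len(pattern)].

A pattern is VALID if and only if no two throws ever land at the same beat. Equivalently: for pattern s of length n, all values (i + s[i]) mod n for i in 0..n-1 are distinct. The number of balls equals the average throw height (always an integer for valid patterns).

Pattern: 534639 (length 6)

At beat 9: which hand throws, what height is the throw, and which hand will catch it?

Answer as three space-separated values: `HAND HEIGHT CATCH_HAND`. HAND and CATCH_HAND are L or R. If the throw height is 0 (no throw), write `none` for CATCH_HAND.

Answer: R 6 R

Derivation:
Beat 9: 9 mod 2 = 1, so hand = R
Throw height = pattern[9 mod 6] = pattern[3] = 6
Lands at beat 9+6=15, 15 mod 2 = 1, so catch hand = R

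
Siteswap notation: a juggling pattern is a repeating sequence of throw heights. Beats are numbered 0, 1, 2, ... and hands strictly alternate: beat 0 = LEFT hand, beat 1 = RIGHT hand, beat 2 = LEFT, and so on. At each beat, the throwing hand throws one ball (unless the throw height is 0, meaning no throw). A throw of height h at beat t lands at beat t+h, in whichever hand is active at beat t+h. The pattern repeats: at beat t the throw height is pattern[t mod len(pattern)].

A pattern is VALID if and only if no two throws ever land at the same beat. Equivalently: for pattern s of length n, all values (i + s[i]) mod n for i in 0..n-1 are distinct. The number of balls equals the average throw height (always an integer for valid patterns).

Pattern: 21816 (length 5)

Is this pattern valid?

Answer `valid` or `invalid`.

i=0: (i + s[i]) mod n = (0 + 2) mod 5 = 2
i=1: (i + s[i]) mod n = (1 + 1) mod 5 = 2
i=2: (i + s[i]) mod n = (2 + 8) mod 5 = 0
i=3: (i + s[i]) mod n = (3 + 1) mod 5 = 4
i=4: (i + s[i]) mod n = (4 + 6) mod 5 = 0
Residues: [2, 2, 0, 4, 0], distinct: False

Answer: invalid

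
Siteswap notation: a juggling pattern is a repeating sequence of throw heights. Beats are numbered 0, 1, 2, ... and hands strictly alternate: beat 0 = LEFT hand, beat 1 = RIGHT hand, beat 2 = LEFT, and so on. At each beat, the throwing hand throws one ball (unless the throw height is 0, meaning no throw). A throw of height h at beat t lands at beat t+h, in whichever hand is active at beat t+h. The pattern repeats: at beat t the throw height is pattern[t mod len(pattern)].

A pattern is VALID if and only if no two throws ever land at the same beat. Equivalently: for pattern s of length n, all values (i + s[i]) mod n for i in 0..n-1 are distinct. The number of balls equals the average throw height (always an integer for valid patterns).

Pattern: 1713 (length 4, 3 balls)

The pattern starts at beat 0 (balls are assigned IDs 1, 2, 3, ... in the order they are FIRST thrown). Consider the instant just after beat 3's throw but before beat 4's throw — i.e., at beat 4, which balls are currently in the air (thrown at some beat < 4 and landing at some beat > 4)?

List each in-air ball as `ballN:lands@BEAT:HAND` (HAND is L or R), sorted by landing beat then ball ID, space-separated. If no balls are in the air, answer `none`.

Beat 0 (L): throw ball1 h=1 -> lands@1:R; in-air after throw: [b1@1:R]
Beat 1 (R): throw ball1 h=7 -> lands@8:L; in-air after throw: [b1@8:L]
Beat 2 (L): throw ball2 h=1 -> lands@3:R; in-air after throw: [b2@3:R b1@8:L]
Beat 3 (R): throw ball2 h=3 -> lands@6:L; in-air after throw: [b2@6:L b1@8:L]
Beat 4 (L): throw ball3 h=1 -> lands@5:R; in-air after throw: [b3@5:R b2@6:L b1@8:L]

Answer: ball2:lands@6:L ball1:lands@8:L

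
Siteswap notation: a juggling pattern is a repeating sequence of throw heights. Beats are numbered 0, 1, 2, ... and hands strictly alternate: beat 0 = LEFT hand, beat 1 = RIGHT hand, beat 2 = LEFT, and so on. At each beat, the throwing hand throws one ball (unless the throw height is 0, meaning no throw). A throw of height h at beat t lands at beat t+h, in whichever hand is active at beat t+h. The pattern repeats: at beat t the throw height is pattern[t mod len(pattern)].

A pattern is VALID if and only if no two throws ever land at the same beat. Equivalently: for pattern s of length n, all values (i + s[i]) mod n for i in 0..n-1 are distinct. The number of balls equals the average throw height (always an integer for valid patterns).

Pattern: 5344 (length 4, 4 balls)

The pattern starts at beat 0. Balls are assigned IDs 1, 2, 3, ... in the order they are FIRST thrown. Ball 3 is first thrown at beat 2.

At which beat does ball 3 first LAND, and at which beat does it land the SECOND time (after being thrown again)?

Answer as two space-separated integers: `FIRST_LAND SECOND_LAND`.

Answer: 6 10

Derivation:
Beat 0 (L): throw ball1 h=5 -> lands@5:R; in-air after throw: [b1@5:R]
Beat 1 (R): throw ball2 h=3 -> lands@4:L; in-air after throw: [b2@4:L b1@5:R]
Beat 2 (L): throw ball3 h=4 -> lands@6:L; in-air after throw: [b2@4:L b1@5:R b3@6:L]
Beat 3 (R): throw ball4 h=4 -> lands@7:R; in-air after throw: [b2@4:L b1@5:R b3@6:L b4@7:R]
Beat 4 (L): throw ball2 h=5 -> lands@9:R; in-air after throw: [b1@5:R b3@6:L b4@7:R b2@9:R]
Beat 5 (R): throw ball1 h=3 -> lands@8:L; in-air after throw: [b3@6:L b4@7:R b1@8:L b2@9:R]
Beat 6 (L): throw ball3 h=4 -> lands@10:L; in-air after throw: [b4@7:R b1@8:L b2@9:R b3@10:L]
Beat 7 (R): throw ball4 h=4 -> lands@11:R; in-air after throw: [b1@8:L b2@9:R b3@10:L b4@11:R]
Beat 8 (L): throw ball1 h=5 -> lands@13:R; in-air after throw: [b2@9:R b3@10:L b4@11:R b1@13:R]
Beat 9 (R): throw ball2 h=3 -> lands@12:L; in-air after throw: [b3@10:L b4@11:R b2@12:L b1@13:R]
Beat 10 (L): throw ball3 h=4 -> lands@14:L; in-air after throw: [b4@11:R b2@12:L b1@13:R b3@14:L]
Ball 3: thrown@2 h=4 -> first land @6; rethrown@6 h=4 -> second land @10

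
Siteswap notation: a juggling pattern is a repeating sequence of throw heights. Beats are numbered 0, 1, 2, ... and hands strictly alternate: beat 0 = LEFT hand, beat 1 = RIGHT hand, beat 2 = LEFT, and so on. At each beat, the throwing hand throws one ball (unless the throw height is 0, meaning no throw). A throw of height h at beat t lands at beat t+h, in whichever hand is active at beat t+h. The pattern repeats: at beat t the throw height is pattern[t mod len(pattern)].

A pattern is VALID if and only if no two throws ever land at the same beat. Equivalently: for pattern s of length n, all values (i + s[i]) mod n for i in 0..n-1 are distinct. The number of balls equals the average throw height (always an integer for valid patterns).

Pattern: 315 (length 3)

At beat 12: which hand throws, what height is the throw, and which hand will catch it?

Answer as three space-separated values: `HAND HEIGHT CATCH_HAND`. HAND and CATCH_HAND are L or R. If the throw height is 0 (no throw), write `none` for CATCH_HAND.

Beat 12: 12 mod 2 = 0, so hand = L
Throw height = pattern[12 mod 3] = pattern[0] = 3
Lands at beat 12+3=15, 15 mod 2 = 1, so catch hand = R

Answer: L 3 R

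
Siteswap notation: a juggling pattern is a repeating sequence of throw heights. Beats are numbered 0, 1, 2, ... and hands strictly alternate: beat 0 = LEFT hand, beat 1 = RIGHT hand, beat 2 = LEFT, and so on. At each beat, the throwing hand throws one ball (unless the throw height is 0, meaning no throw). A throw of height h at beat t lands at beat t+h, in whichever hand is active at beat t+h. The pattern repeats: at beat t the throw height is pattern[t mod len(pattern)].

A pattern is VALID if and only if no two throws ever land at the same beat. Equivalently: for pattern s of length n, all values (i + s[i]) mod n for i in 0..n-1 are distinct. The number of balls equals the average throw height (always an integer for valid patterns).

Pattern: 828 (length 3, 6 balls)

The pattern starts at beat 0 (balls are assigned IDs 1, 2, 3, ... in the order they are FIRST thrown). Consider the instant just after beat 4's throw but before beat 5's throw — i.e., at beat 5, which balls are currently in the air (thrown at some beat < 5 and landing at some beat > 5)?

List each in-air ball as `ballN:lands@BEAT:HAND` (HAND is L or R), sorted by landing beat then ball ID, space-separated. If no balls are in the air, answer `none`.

Beat 0 (L): throw ball1 h=8 -> lands@8:L; in-air after throw: [b1@8:L]
Beat 1 (R): throw ball2 h=2 -> lands@3:R; in-air after throw: [b2@3:R b1@8:L]
Beat 2 (L): throw ball3 h=8 -> lands@10:L; in-air after throw: [b2@3:R b1@8:L b3@10:L]
Beat 3 (R): throw ball2 h=8 -> lands@11:R; in-air after throw: [b1@8:L b3@10:L b2@11:R]
Beat 4 (L): throw ball4 h=2 -> lands@6:L; in-air after throw: [b4@6:L b1@8:L b3@10:L b2@11:R]
Beat 5 (R): throw ball5 h=8 -> lands@13:R; in-air after throw: [b4@6:L b1@8:L b3@10:L b2@11:R b5@13:R]

Answer: ball4:lands@6:L ball1:lands@8:L ball3:lands@10:L ball2:lands@11:R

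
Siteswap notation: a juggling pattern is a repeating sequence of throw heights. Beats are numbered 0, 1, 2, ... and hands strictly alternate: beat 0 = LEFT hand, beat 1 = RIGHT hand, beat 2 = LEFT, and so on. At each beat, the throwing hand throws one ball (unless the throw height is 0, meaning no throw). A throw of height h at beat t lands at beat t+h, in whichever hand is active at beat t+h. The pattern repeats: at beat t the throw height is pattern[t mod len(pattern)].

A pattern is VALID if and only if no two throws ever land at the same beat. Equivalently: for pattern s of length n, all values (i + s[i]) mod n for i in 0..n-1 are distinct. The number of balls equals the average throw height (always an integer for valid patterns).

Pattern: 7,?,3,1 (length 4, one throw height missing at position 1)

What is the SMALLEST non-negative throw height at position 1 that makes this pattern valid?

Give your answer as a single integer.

Answer: 1

Derivation:
i=0: (0 + 7) mod 4 = 3
i=1: s[i]=? (unknown)
i=2: (2 + 3) mod 4 = 1
i=3: (3 + 1) mod 4 = 0
Known residues: [0, 1, 3]; need a permutation of 0..3, so missing residue r = 2
Need (1 + s) mod 4 = 2; smallest s = (2 - 1) mod 4 = 1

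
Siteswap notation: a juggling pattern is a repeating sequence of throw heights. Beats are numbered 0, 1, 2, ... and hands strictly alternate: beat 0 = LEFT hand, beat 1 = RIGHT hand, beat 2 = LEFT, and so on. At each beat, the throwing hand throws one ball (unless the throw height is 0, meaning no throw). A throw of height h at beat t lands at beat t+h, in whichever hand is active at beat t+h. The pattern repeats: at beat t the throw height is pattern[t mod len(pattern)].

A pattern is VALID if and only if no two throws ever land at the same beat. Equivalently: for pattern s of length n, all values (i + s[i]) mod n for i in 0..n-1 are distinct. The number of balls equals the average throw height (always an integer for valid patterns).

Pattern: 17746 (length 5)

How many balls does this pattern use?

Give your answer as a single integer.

Pattern = [1, 7, 7, 4, 6], length n = 5
  position 0: throw height = 1, running sum = 1
  position 1: throw height = 7, running sum = 8
  position 2: throw height = 7, running sum = 15
  position 3: throw height = 4, running sum = 19
  position 4: throw height = 6, running sum = 25
Total sum = 25; balls = sum / n = 25 / 5 = 5

Answer: 5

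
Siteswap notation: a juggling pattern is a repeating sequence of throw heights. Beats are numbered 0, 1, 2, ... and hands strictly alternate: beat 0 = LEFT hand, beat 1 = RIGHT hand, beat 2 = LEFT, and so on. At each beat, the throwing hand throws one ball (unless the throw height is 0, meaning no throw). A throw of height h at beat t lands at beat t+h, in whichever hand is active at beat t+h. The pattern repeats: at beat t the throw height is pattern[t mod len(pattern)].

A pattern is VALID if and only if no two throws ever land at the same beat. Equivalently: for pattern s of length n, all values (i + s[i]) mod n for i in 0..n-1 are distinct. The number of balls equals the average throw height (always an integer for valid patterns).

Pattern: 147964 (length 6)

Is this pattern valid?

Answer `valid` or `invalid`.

Answer: invalid

Derivation:
i=0: (i + s[i]) mod n = (0 + 1) mod 6 = 1
i=1: (i + s[i]) mod n = (1 + 4) mod 6 = 5
i=2: (i + s[i]) mod n = (2 + 7) mod 6 = 3
i=3: (i + s[i]) mod n = (3 + 9) mod 6 = 0
i=4: (i + s[i]) mod n = (4 + 6) mod 6 = 4
i=5: (i + s[i]) mod n = (5 + 4) mod 6 = 3
Residues: [1, 5, 3, 0, 4, 3], distinct: False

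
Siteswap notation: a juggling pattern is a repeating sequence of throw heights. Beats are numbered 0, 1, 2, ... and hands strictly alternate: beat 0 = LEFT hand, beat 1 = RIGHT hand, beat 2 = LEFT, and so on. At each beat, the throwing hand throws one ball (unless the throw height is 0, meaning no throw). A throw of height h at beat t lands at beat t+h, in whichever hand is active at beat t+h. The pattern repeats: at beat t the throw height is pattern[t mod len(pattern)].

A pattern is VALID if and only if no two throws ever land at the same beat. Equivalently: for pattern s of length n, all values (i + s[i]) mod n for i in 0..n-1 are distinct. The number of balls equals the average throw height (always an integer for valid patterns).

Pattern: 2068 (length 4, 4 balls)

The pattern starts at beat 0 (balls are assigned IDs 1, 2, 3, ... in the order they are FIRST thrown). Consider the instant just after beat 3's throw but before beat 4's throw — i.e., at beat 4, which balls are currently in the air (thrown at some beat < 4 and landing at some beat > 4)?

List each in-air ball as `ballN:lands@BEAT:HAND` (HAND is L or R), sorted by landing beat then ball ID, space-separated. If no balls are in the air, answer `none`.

Beat 0 (L): throw ball1 h=2 -> lands@2:L; in-air after throw: [b1@2:L]
Beat 2 (L): throw ball1 h=6 -> lands@8:L; in-air after throw: [b1@8:L]
Beat 3 (R): throw ball2 h=8 -> lands@11:R; in-air after throw: [b1@8:L b2@11:R]
Beat 4 (L): throw ball3 h=2 -> lands@6:L; in-air after throw: [b3@6:L b1@8:L b2@11:R]

Answer: ball1:lands@8:L ball2:lands@11:R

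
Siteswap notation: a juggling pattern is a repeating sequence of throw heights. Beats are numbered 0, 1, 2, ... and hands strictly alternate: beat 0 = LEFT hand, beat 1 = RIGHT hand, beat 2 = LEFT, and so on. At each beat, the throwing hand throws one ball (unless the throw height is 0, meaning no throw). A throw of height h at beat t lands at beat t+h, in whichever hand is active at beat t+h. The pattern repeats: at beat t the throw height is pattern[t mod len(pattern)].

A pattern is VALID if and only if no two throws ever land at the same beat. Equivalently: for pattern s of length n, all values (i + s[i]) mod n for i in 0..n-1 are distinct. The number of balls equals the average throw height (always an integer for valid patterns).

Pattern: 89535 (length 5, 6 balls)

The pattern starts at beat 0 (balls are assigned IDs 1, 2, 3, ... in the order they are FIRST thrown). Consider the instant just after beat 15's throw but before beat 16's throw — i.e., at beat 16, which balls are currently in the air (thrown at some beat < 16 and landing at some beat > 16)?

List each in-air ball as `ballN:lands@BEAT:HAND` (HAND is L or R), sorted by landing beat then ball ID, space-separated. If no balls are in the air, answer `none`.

Beat 0 (L): throw ball1 h=8 -> lands@8:L; in-air after throw: [b1@8:L]
Beat 1 (R): throw ball2 h=9 -> lands@10:L; in-air after throw: [b1@8:L b2@10:L]
Beat 2 (L): throw ball3 h=5 -> lands@7:R; in-air after throw: [b3@7:R b1@8:L b2@10:L]
Beat 3 (R): throw ball4 h=3 -> lands@6:L; in-air after throw: [b4@6:L b3@7:R b1@8:L b2@10:L]
Beat 4 (L): throw ball5 h=5 -> lands@9:R; in-air after throw: [b4@6:L b3@7:R b1@8:L b5@9:R b2@10:L]
Beat 5 (R): throw ball6 h=8 -> lands@13:R; in-air after throw: [b4@6:L b3@7:R b1@8:L b5@9:R b2@10:L b6@13:R]
Beat 6 (L): throw ball4 h=9 -> lands@15:R; in-air after throw: [b3@7:R b1@8:L b5@9:R b2@10:L b6@13:R b4@15:R]
Beat 7 (R): throw ball3 h=5 -> lands@12:L; in-air after throw: [b1@8:L b5@9:R b2@10:L b3@12:L b6@13:R b4@15:R]
Beat 8 (L): throw ball1 h=3 -> lands@11:R; in-air after throw: [b5@9:R b2@10:L b1@11:R b3@12:L b6@13:R b4@15:R]
Beat 9 (R): throw ball5 h=5 -> lands@14:L; in-air after throw: [b2@10:L b1@11:R b3@12:L b6@13:R b5@14:L b4@15:R]
Beat 10 (L): throw ball2 h=8 -> lands@18:L; in-air after throw: [b1@11:R b3@12:L b6@13:R b5@14:L b4@15:R b2@18:L]
Beat 11 (R): throw ball1 h=9 -> lands@20:L; in-air after throw: [b3@12:L b6@13:R b5@14:L b4@15:R b2@18:L b1@20:L]
Beat 12 (L): throw ball3 h=5 -> lands@17:R; in-air after throw: [b6@13:R b5@14:L b4@15:R b3@17:R b2@18:L b1@20:L]
Beat 13 (R): throw ball6 h=3 -> lands@16:L; in-air after throw: [b5@14:L b4@15:R b6@16:L b3@17:R b2@18:L b1@20:L]
Beat 14 (L): throw ball5 h=5 -> lands@19:R; in-air after throw: [b4@15:R b6@16:L b3@17:R b2@18:L b5@19:R b1@20:L]
Beat 15 (R): throw ball4 h=8 -> lands@23:R; in-air after throw: [b6@16:L b3@17:R b2@18:L b5@19:R b1@20:L b4@23:R]
Beat 16 (L): throw ball6 h=9 -> lands@25:R; in-air after throw: [b3@17:R b2@18:L b5@19:R b1@20:L b4@23:R b6@25:R]

Answer: ball3:lands@17:R ball2:lands@18:L ball5:lands@19:R ball1:lands@20:L ball4:lands@23:R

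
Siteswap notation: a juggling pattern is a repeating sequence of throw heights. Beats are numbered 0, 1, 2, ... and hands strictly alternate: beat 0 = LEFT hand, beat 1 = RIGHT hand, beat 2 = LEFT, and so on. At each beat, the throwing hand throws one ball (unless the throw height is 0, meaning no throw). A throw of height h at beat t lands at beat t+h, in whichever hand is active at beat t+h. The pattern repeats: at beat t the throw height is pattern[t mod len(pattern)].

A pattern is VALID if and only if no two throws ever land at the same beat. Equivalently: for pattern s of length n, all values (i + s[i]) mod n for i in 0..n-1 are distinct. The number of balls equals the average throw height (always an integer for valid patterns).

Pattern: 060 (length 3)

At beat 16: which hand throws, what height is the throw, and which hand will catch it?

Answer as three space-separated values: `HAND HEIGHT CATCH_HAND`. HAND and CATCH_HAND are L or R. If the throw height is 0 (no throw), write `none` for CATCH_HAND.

Answer: L 6 L

Derivation:
Beat 16: 16 mod 2 = 0, so hand = L
Throw height = pattern[16 mod 3] = pattern[1] = 6
Lands at beat 16+6=22, 22 mod 2 = 0, so catch hand = L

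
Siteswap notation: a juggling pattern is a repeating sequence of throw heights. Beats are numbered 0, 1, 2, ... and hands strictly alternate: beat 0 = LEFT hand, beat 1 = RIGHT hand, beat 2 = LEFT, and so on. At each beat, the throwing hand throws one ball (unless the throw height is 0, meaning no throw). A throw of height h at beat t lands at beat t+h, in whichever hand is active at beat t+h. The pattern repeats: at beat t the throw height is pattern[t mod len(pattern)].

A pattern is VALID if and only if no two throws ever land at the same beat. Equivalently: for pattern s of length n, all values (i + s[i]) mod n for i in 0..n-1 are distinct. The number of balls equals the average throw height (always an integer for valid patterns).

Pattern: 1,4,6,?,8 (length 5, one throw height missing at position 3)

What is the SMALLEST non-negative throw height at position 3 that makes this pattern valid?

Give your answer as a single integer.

Answer: 1

Derivation:
i=0: (0 + 1) mod 5 = 1
i=1: (1 + 4) mod 5 = 0
i=2: (2 + 6) mod 5 = 3
i=3: s[i]=? (unknown)
i=4: (4 + 8) mod 5 = 2
Known residues: [0, 1, 2, 3]; need a permutation of 0..4, so missing residue r = 4
Need (3 + s) mod 5 = 4; smallest s = (4 - 3) mod 5 = 1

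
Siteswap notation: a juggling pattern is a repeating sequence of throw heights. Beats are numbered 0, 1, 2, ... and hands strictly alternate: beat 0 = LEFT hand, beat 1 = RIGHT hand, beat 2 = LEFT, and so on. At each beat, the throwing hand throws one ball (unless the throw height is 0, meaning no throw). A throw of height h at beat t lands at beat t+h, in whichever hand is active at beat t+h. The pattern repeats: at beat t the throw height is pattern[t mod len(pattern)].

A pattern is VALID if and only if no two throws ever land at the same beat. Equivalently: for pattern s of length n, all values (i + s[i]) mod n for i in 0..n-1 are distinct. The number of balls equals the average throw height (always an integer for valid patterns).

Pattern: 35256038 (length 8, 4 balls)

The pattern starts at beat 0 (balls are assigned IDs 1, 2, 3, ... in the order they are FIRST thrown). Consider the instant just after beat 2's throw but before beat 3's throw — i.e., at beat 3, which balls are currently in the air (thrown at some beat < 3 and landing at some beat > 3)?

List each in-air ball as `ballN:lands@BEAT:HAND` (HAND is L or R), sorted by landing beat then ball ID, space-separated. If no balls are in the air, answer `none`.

Beat 0 (L): throw ball1 h=3 -> lands@3:R; in-air after throw: [b1@3:R]
Beat 1 (R): throw ball2 h=5 -> lands@6:L; in-air after throw: [b1@3:R b2@6:L]
Beat 2 (L): throw ball3 h=2 -> lands@4:L; in-air after throw: [b1@3:R b3@4:L b2@6:L]
Beat 3 (R): throw ball1 h=5 -> lands@8:L; in-air after throw: [b3@4:L b2@6:L b1@8:L]

Answer: ball3:lands@4:L ball2:lands@6:L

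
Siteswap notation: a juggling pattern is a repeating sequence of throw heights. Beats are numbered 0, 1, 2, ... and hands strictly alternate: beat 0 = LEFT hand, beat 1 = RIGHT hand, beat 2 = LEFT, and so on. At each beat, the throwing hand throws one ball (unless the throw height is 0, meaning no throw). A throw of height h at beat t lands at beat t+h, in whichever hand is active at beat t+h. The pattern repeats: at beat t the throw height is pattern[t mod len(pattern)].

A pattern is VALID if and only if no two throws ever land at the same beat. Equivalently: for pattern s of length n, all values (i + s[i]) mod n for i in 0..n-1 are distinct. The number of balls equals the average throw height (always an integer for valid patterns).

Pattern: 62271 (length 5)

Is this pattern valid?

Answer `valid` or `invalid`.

Answer: invalid

Derivation:
i=0: (i + s[i]) mod n = (0 + 6) mod 5 = 1
i=1: (i + s[i]) mod n = (1 + 2) mod 5 = 3
i=2: (i + s[i]) mod n = (2 + 2) mod 5 = 4
i=3: (i + s[i]) mod n = (3 + 7) mod 5 = 0
i=4: (i + s[i]) mod n = (4 + 1) mod 5 = 0
Residues: [1, 3, 4, 0, 0], distinct: False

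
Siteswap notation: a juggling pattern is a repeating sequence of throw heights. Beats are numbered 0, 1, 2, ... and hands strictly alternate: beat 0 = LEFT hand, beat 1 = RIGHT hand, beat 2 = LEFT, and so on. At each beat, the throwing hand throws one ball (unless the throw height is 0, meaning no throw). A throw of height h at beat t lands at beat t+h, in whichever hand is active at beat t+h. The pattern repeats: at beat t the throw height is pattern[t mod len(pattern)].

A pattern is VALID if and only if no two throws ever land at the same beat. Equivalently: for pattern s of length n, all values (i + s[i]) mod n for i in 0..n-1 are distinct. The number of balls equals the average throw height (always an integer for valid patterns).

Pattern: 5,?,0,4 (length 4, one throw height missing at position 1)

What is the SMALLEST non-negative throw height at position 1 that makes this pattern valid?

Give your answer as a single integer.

i=0: (0 + 5) mod 4 = 1
i=1: s[i]=? (unknown)
i=2: (2 + 0) mod 4 = 2
i=3: (3 + 4) mod 4 = 3
Known residues: [1, 2, 3]; need a permutation of 0..3, so missing residue r = 0
Need (1 + s) mod 4 = 0; smallest s = (0 - 1) mod 4 = 3

Answer: 3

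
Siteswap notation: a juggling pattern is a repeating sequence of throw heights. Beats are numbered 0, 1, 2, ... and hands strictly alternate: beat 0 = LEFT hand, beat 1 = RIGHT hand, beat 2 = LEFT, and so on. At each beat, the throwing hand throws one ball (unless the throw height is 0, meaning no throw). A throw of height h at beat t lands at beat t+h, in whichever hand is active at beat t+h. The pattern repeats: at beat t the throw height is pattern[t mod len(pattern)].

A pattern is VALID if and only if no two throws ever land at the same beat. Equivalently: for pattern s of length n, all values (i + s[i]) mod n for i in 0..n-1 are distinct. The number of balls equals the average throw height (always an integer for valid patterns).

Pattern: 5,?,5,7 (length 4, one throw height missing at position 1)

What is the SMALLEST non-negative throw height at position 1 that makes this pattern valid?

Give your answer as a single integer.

i=0: (0 + 5) mod 4 = 1
i=1: s[i]=? (unknown)
i=2: (2 + 5) mod 4 = 3
i=3: (3 + 7) mod 4 = 2
Known residues: [1, 2, 3]; need a permutation of 0..3, so missing residue r = 0
Need (1 + s) mod 4 = 0; smallest s = (0 - 1) mod 4 = 3

Answer: 3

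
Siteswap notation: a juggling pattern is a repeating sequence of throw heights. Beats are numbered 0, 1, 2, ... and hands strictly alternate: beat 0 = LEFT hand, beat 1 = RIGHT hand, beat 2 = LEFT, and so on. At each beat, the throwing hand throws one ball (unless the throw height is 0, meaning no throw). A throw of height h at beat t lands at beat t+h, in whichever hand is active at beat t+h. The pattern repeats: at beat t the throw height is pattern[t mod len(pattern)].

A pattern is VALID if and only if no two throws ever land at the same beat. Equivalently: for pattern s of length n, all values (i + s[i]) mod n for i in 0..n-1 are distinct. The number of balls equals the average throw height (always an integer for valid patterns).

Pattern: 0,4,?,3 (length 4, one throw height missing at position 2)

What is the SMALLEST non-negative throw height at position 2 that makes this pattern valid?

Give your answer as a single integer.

Answer: 1

Derivation:
i=0: (0 + 0) mod 4 = 0
i=1: (1 + 4) mod 4 = 1
i=2: s[i]=? (unknown)
i=3: (3 + 3) mod 4 = 2
Known residues: [0, 1, 2]; need a permutation of 0..3, so missing residue r = 3
Need (2 + s) mod 4 = 3; smallest s = (3 - 2) mod 4 = 1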